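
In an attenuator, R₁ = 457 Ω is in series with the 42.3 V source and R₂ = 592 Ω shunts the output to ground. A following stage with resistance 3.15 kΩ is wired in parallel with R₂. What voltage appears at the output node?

The load sits in parallel with R₂: R₂‖R_L = (592 × 3150) / (592 + 3150) = 498.3 Ω.
V_out = 42.3 × 498.3 / (457 + 498.3) = 42.3 × 498.3/955.3 = 22.1 V.

V_out ≈ 22.1 V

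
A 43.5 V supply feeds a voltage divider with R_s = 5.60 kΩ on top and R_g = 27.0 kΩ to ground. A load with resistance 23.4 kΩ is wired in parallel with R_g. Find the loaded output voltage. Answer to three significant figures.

V_out ≈ 30.1 V

The load sits in parallel with R_g: R_g‖R_L = (27.0 × 23.4) / (27.0 + 23.4) = 12.54 kΩ.
V_out = 43.5 × 12.54 / (5.60 + 12.54) = 43.5 × 12.54/18.14 = 30.1 V.
(Unloaded it would have been 36.0 V.)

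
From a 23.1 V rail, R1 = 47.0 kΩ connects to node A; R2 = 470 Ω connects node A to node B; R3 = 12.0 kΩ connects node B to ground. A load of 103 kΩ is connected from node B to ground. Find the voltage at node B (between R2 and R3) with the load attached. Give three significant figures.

V ≈ 4.26 V

At node B, R3 is in parallel with the load: R3‖R_L = 10750 Ω.
Below node A the resistance is R2 + (R3‖R_L) = 11220 Ω, so V_A = 23.1 × 11220/58220 = 4.451 V.
Then V_B = V_A × (R3‖R_L)/(R2 + R3‖R_L) = 4.451 × 10750/11220 = 4.26 V.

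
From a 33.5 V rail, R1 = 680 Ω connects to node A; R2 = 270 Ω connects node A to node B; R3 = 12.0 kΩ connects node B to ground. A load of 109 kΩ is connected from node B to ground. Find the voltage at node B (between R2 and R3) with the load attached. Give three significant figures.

V ≈ 30.8 V

At node B, R3 is in parallel with the load: R3‖R_L = 10810 Ω.
Below node A the resistance is R2 + (R3‖R_L) = 11080 Ω, so V_A = 33.5 × 11080/11760 = 31.56 V.
Then V_B = V_A × (R3‖R_L)/(R2 + R3‖R_L) = 31.56 × 10810/11080 = 30.8 V.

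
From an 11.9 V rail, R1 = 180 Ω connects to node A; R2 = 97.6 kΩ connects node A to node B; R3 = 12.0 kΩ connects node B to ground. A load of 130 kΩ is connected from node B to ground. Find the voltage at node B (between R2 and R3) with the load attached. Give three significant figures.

V ≈ 1.20 V

At node B, R3 is in parallel with the load: R3‖R_L = 10990 Ω.
Below node A the resistance is R2 + (R3‖R_L) = 108600 Ω, so V_A = 11.9 × 108600/108800 = 11.88 V.
Then V_B = V_A × (R3‖R_L)/(R2 + R3‖R_L) = 11.88 × 10990/108600 = 1.20 V.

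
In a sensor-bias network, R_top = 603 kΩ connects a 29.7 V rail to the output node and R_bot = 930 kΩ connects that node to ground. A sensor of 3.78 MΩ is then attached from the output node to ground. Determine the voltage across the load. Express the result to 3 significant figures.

The load sits in parallel with R_bot: R_bot‖R_L = (930 × 3780) / (930 + 3780) = 746.4 kΩ.
V_out = 29.7 × 746.4 / (603 + 746.4) = 29.7 × 746.4/1349 = 16.4 V.
(Unloaded it would have been 18.0 V.)

V_out ≈ 16.4 V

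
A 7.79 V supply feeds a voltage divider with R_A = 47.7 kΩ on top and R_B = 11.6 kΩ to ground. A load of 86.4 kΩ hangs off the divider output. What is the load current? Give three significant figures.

I_L ≈ 0.0159 mA

R_B‖R_L = 10.23 kΩ; V_out = 7.79 × 10.23/57.93 = 1.375 V.
I_L = V_out / R_L = 1.375 / 86.4 kΩ = 0.0159 mA.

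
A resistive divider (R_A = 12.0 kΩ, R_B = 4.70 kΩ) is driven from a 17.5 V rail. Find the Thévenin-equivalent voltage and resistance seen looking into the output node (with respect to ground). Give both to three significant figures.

V_th = 4.93 V, R_th = 3.38 kΩ

V_th is the open-circuit tap voltage: 17.5 × 4.70/(12.0 + 4.70) = 4.93 V.
With the supply zeroed, R_A and R_B appear in parallel from the tap: R_th = R_A‖R_B = (12.0 × 4.70)/16.70 = 3.38 kΩ.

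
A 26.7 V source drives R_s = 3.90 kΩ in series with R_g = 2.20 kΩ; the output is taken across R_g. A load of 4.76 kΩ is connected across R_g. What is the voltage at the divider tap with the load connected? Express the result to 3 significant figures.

The load sits in parallel with R_g: R_g‖R_L = (2.20 × 4.76) / (2.20 + 4.76) = 1.505 kΩ.
V_out = 26.7 × 1.505 / (3.90 + 1.505) = 26.7 × 1.505/5.405 = 7.43 V.

V_out ≈ 7.43 V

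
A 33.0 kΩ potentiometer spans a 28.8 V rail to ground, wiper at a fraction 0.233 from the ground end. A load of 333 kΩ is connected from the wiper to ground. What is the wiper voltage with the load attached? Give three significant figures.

The wiper splits the pot into (1−α)R = 25.31 kΩ above and αR = 7.689 kΩ below.
Lower section ‖ load = 7.515 kΩ.
V_wiper = 28.8 × 7.515/(25.31 + 7.515) = 6.59 V.

V ≈ 6.59 V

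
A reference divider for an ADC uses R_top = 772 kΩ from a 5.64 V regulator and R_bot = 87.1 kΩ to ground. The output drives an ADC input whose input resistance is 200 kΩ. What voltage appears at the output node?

V_out ≈ 0.411 V

The load sits in parallel with R_bot: R_bot‖R_L = (87.1 × 200) / (87.1 + 200) = 60.68 kΩ.
V_out = 5.64 × 60.68 / (772 + 60.68) = 5.64 × 60.68/832.7 = 0.411 V.
(Unloaded it would have been 0.572 V.)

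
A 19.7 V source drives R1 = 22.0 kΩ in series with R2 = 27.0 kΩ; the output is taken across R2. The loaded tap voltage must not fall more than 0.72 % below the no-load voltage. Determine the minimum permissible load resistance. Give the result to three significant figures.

R_L(min) ≈ 1.67 MΩ

Output resistance R_th = R1‖R2 = (22.0 × 27.0)/49.00 = 12.12 kΩ.
The fractional drop is R_th/(R_th + R_L); requiring this ≤ 0.00720 gives R_L ≥ R_th(1/0.00720 − 1) = 12.12 × 137.9 = 1.67 MΩ.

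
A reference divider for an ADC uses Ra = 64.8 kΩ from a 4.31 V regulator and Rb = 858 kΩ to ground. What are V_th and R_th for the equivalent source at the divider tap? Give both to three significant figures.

V_th = 4.01 V, R_th = 60.2 kΩ

V_th is the open-circuit tap voltage: 4.31 × 858/(64.8 + 858) = 4.01 V.
With the supply zeroed, Ra and Rb appear in parallel from the tap: R_th = Ra‖Rb = (64.8 × 858)/922.8 = 60.2 kΩ.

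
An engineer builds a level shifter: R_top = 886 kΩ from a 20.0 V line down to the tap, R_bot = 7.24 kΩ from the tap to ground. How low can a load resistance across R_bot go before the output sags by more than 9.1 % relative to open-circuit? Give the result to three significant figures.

Output resistance R_th = R_top‖R_bot = (886 × 7.24)/893.2 = 7.181 kΩ.
The fractional drop is R_th/(R_th + R_L); requiring this ≤ 0.0910 gives R_L ≥ R_th(1/0.0910 − 1) = 7.181 × 9.989 = 71.7 kΩ.

R_L(min) ≈ 71.7 kΩ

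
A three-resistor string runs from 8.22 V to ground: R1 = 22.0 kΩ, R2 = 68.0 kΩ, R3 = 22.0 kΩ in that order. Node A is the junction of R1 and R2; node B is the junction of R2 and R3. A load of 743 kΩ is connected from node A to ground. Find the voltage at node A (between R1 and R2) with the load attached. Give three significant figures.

V ≈ 6.45 V

Below node A the series string R2+R3 = 90.00 kΩ sits in parallel with the 743 kΩ load: 80.28 kΩ.
V_A = 8.22 × 80.28/(22.0 + 80.28) = 6.45 V.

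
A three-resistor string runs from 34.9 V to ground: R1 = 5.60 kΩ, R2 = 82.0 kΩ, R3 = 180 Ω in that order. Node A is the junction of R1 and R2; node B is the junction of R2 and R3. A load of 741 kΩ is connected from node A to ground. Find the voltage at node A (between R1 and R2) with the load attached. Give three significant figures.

Below node A the series string R2+R3 = 82180 Ω sits in parallel with the 741000 Ω load: 73980 Ω.
V_A = 34.9 × 73980/(5600 + 73980) = 32.4 V.

V ≈ 32.4 V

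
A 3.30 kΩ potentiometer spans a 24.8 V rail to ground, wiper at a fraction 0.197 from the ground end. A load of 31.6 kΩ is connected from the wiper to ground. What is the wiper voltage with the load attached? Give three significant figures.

V ≈ 4.81 V

The wiper splits the pot into (1−α)R = 2650 Ω above and αR = 650.1 Ω below.
Lower section ‖ load = 637.0 Ω.
V_wiper = 24.8 × 637.0/(2650 + 637.0) = 4.81 V.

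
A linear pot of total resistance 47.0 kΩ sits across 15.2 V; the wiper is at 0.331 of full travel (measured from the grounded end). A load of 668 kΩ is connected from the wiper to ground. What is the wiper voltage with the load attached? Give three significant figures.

V ≈ 4.95 V

The wiper splits the pot into (1−α)R = 31.44 kΩ above and αR = 15.56 kΩ below.
Lower section ‖ load = 15.20 kΩ.
V_wiper = 15.2 × 15.20/(31.44 + 15.20) = 4.95 V.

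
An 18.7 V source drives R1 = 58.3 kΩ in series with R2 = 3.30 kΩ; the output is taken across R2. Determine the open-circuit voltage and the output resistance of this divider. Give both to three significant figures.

V_th is the open-circuit tap voltage: 18.7 × 3.30/(58.3 + 3.30) = 1.00 V.
With the supply zeroed, R1 and R2 appear in parallel from the tap: R_th = R1‖R2 = (58.3 × 3.30)/61.60 = 3.12 kΩ.

V_th = 1.00 V, R_th = 3.12 kΩ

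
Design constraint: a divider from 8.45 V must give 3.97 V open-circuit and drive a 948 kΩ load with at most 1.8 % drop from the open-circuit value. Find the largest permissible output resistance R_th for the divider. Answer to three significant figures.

R_th ≤ 17.4 kΩ

Loading drop = R_th/(R_th + R_L) ≤ 0.0180, so R_th ≤ R_L · ε/(1−ε) = 948 kΩ × 0.0180/0.9820 = 17.4 kΩ.
(Any R1, R2 with R2/(R1+R2) = 0.470 and R1‖R2 ≤ 17.4 kΩ will meet the spec.)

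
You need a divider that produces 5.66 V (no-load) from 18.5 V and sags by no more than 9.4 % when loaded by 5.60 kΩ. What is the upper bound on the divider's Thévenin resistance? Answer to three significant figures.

R_th ≤ 581 Ω

Loading drop = R_th/(R_th + R_L) ≤ 0.0940, so R_th ≤ R_L · ε/(1−ε) = 5.60 kΩ × 0.0940/0.9060 = 581 Ω.
(Any R1, R2 with R2/(R1+R2) = 0.306 and R1‖R2 ≤ 581 Ω will meet the spec.)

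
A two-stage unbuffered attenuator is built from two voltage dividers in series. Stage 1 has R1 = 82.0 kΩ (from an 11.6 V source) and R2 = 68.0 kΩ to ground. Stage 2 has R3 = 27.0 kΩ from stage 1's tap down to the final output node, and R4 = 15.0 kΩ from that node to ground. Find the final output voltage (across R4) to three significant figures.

Stage 2 presents R3+R4 = 42.00 kΩ as a load on stage 1's tap.
Stage 1's lower leg becomes R2‖(R3+R4) = 25.96 kΩ, so V_mid = 11.6 × 25.96/108.0 = 2.790 V.
Stage 2 is itself unloaded: V_out = V_mid × R4/(R3+R4) = 2.790 × 15.0/42.00 = 0.996 V.

V_out ≈ 0.996 V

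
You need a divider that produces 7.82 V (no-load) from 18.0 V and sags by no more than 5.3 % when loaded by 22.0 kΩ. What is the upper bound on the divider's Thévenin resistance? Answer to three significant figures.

R_th ≤ 1.23 kΩ

Loading drop = R_th/(R_th + R_L) ≤ 0.0530, so R_th ≤ R_L · ε/(1−ε) = 22.0 kΩ × 0.0530/0.9470 = 1.23 kΩ.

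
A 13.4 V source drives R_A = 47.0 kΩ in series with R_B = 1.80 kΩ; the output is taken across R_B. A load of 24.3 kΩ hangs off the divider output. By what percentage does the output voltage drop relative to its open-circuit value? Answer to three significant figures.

6.66 %

The divider's output (Thévenin) resistance is R_A‖R_B = 1.734 kΩ.
Fractional drop under load = R_th/(R_th + R_L) = 1.734 / (1.734 + 24.3) = 0.06659.
So the output falls by 6.66 %.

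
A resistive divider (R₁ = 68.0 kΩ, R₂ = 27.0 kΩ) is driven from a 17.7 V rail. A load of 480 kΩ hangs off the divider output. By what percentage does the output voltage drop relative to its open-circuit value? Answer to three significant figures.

The divider's output (Thévenin) resistance is R₁‖R₂ = 19.33 kΩ.
Fractional drop under load = R_th/(R_th + R_L) = 19.33 / (19.33 + 480) = 0.03870.
So the output falls by 3.87 %.

3.87 %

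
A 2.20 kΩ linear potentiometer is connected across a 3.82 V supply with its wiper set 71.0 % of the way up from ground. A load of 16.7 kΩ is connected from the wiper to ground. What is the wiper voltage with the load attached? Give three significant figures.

V ≈ 2.64 V

The wiper splits the pot into (1−α)R = 638.0 Ω above and αR = 1562 Ω below.
Lower section ‖ load = 1428 Ω.
V_wiper = 3.82 × 1428/(638.0 + 1428) = 2.64 V.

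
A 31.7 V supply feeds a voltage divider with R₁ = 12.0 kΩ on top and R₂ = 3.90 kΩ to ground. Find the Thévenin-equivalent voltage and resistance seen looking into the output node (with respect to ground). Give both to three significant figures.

V_th = 7.78 V, R_th = 2.94 kΩ

V_th is the open-circuit tap voltage: 31.7 × 3.90/(12.0 + 3.90) = 7.78 V.
With the supply zeroed, R₁ and R₂ appear in parallel from the tap: R_th = R₁‖R₂ = (12.0 × 3.90)/15.90 = 2.94 kΩ.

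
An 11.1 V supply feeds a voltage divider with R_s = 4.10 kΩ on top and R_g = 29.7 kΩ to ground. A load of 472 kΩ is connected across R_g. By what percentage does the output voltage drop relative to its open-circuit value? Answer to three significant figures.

0.757 %

The divider's output (Thévenin) resistance is R_s‖R_g = 3.603 kΩ.
Fractional drop under load = R_th/(R_th + R_L) = 3.603 / (3.603 + 472) = 0.007575.
So the output falls by 0.757 %.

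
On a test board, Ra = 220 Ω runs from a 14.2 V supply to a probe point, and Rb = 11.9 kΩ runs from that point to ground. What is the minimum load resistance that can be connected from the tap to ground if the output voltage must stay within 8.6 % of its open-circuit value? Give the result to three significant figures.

Output resistance R_th = Ra‖Rb = (220 × 11900)/12120 = 216.0 Ω.
The fractional drop is R_th/(R_th + R_L); requiring this ≤ 0.0860 gives R_L ≥ R_th(1/0.0860 − 1) = 216.0 × 10.63 = 2.30 kΩ.

R_L(min) ≈ 2.30 kΩ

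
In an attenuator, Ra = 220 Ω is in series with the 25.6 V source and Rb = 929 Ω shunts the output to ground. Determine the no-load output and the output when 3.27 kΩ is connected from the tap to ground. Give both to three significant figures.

Open-circuit: V = 25.6 × 929/(220 + 929) = 20.7 V.
With the load, Rb becomes Rb‖R_L = 723.5 Ω, so V = 25.6 × 723.5/943.5 = 19.6 V.

Unloaded: 20.7 V; loaded: 19.6 V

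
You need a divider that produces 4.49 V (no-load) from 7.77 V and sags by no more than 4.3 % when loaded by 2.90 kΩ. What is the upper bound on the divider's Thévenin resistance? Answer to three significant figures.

R_th ≤ 130 Ω

Loading drop = R_th/(R_th + R_L) ≤ 0.0430, so R_th ≤ R_L · ε/(1−ε) = 2.90 kΩ × 0.0430/0.9570 = 130 Ω.
(Any R1, R2 with R2/(R1+R2) = 0.578 and R1‖R2 ≤ 130 Ω will meet the spec.)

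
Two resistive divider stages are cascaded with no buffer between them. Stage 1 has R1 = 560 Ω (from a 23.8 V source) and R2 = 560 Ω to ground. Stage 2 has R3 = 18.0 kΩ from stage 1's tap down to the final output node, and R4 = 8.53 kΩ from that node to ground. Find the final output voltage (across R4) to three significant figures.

Stage 2 presents R3+R4 = 26530 Ω as a load on stage 1's tap.
Stage 1's lower leg becomes R2‖(R3+R4) = 548.4 Ω, so V_mid = 23.8 × 548.4/1108 = 11.78 V.
Stage 2 is itself unloaded: V_out = V_mid × R4/(R3+R4) = 11.78 × 8530/26530 = 3.79 V.

V_out ≈ 3.79 V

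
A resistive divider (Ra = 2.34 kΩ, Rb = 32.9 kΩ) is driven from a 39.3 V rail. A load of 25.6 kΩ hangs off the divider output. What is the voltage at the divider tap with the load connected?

V_out ≈ 33.8 V

The load sits in parallel with Rb: Rb‖R_L = (32.9 × 25.6) / (32.9 + 25.6) = 14.40 kΩ.
V_out = 39.3 × 14.40 / (2.34 + 14.40) = 39.3 × 14.40/16.74 = 33.8 V.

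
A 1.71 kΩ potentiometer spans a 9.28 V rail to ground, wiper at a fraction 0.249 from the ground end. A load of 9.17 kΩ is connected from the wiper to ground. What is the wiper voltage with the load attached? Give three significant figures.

The wiper splits the pot into (1−α)R = 1284 Ω above and αR = 425.8 Ω below.
Lower section ‖ load = 406.9 Ω.
V_wiper = 9.28 × 406.9/(1284 + 406.9) = 2.23 V.

V ≈ 2.23 V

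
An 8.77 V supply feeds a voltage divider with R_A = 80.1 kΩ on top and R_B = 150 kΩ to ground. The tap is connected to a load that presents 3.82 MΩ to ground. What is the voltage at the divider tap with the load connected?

The load sits in parallel with R_B: R_B‖R_L = (150 × 3820) / (150 + 3820) = 144.3 kΩ.
V_out = 8.77 × 144.3 / (80.1 + 144.3) = 8.77 × 144.3/224.4 = 5.64 V.

V_out ≈ 5.64 V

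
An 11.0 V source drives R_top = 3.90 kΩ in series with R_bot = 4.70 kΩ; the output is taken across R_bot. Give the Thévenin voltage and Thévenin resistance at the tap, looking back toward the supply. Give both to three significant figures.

V_th is the open-circuit tap voltage: 11.0 × 4.70/(3.90 + 4.70) = 6.01 V.
With the supply zeroed, R_top and R_bot appear in parallel from the tap: R_th = R_top‖R_bot = (3.90 × 4.70)/8.600 = 2.13 kΩ.

V_th = 6.01 V, R_th = 2.13 kΩ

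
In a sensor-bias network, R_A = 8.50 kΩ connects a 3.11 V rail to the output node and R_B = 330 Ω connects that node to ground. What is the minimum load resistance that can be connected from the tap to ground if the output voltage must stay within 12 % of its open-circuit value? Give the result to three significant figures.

Output resistance R_th = R_A‖R_B = (8500 × 330)/8830 = 317.7 Ω.
The fractional drop is R_th/(R_th + R_L); requiring this ≤ 0.120 gives R_L ≥ R_th(1/0.120 − 1) = 317.7 × 7.333 = 2.33 kΩ.

R_L(min) ≈ 2.33 kΩ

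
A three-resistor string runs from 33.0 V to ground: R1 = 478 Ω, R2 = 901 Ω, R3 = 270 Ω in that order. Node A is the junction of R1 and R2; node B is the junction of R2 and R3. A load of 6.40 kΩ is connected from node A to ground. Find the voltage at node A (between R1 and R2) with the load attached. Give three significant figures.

Below node A the series string R2+R3 = 1171 Ω sits in parallel with the 6400 Ω load: 989.9 Ω.
V_A = 33.0 × 989.9/(478 + 989.9) = 22.3 V.

V ≈ 22.3 V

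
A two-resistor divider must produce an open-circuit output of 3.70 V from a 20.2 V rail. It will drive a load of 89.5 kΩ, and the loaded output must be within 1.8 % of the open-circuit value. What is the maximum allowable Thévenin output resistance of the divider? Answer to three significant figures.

R_th ≤ 1.64 kΩ

Loading drop = R_th/(R_th + R_L) ≤ 0.0180, so R_th ≤ R_L · ε/(1−ε) = 89.5 kΩ × 0.0180/0.9820 = 1.64 kΩ.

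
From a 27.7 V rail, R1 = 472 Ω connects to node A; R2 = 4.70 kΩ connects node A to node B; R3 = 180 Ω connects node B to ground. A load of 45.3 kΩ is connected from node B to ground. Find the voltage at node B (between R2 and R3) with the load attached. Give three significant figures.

At node B, R3 is in parallel with the load: R3‖R_L = 179.3 Ω.
Below node A the resistance is R2 + (R3‖R_L) = 4879 Ω, so V_A = 27.7 × 4879/5351 = 25.26 V.
Then V_B = V_A × (R3‖R_L)/(R2 + R3‖R_L) = 25.26 × 179.3/4879 = 0.928 V.

V ≈ 0.928 V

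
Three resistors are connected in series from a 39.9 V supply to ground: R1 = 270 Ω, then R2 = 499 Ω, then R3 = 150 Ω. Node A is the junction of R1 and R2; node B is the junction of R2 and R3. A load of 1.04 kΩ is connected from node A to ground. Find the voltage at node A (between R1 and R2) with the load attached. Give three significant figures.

Below node A the series string R2+R3 = 649.0 Ω sits in parallel with the 1040 Ω load: 399.6 Ω.
V_A = 39.9 × 399.6/(270 + 399.6) = 23.8 V.

V ≈ 23.8 V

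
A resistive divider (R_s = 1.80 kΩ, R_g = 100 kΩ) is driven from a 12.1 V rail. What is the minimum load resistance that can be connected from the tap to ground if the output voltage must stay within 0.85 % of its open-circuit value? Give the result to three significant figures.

Output resistance R_th = R_s‖R_g = (1.80 × 100)/101.8 = 1.768 kΩ.
The fractional drop is R_th/(R_th + R_L); requiring this ≤ 0.00850 gives R_L ≥ R_th(1/0.00850 − 1) = 1.768 × 116.6 = 206 kΩ.

R_L(min) ≈ 206 kΩ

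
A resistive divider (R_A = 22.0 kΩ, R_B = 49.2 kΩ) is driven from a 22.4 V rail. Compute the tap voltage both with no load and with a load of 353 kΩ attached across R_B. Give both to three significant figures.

Unloaded: 15.5 V; loaded: 14.8 V

Open-circuit: V = 22.4 × 49.2/(22.0 + 49.2) = 15.5 V.
With the load, R_B becomes R_B‖R_L = 43.18 kΩ, so V = 22.4 × 43.18/65.18 = 14.8 V.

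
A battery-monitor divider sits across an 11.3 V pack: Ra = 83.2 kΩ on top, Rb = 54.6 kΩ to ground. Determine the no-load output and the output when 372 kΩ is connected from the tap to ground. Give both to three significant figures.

Unloaded: 4.48 V; loaded: 4.11 V

Open-circuit: V = 11.3 × 54.6/(83.2 + 54.6) = 4.48 V.
With the load, Rb becomes Rb‖R_L = 47.61 kΩ, so V = 11.3 × 47.61/130.8 = 4.11 V.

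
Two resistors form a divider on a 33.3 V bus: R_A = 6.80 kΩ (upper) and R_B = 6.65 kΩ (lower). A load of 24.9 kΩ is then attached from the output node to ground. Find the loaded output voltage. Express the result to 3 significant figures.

The load sits in parallel with R_B: R_B‖R_L = (6.65 × 24.9) / (6.65 + 24.9) = 5.248 kΩ.
V_out = 33.3 × 5.248 / (6.80 + 5.248) = 33.3 × 5.248/12.05 = 14.5 V.

V_out ≈ 14.5 V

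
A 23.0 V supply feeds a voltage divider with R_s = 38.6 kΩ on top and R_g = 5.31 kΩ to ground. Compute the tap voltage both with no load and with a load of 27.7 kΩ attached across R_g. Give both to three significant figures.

Open-circuit: V = 23.0 × 5.31/(38.6 + 5.31) = 2.78 V.
With the load, R_g becomes R_g‖R_L = 4.456 kΩ, so V = 23.0 × 4.456/43.06 = 2.38 V.

Unloaded: 2.78 V; loaded: 2.38 V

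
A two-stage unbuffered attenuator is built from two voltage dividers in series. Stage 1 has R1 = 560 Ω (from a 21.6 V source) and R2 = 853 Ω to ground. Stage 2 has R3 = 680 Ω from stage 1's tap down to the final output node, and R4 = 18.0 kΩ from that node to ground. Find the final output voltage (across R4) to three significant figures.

Stage 2 presents R3+R4 = 18680 Ω as a load on stage 1's tap.
Stage 1's lower leg becomes R2‖(R3+R4) = 815.7 Ω, so V_mid = 21.6 × 815.7/1376 = 12.81 V.
Stage 2 is itself unloaded: V_out = V_mid × R4/(R3+R4) = 12.81 × 18000/18680 = 12.3 V.

V_out ≈ 12.3 V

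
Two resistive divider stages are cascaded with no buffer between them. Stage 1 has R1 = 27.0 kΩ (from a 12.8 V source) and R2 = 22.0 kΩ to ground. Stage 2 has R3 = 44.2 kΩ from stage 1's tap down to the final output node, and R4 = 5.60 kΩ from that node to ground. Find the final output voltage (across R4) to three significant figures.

Stage 2 presents R3+R4 = 49.80 kΩ as a load on stage 1's tap.
Stage 1's lower leg becomes R2‖(R3+R4) = 15.26 kΩ, so V_mid = 12.8 × 15.26/42.26 = 4.622 V.
Stage 2 is itself unloaded: V_out = V_mid × R4/(R3+R4) = 4.622 × 5.60/49.80 = 0.520 V.

V_out ≈ 0.520 V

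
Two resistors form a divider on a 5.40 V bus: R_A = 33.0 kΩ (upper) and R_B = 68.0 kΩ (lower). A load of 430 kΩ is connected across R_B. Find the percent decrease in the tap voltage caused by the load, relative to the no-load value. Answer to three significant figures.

The divider's output (Thévenin) resistance is R_A‖R_B = 22.22 kΩ.
Fractional drop under load = R_th/(R_th + R_L) = 22.22 / (22.22 + 430) = 0.04913.
So the output falls by 4.91 %.

4.91 %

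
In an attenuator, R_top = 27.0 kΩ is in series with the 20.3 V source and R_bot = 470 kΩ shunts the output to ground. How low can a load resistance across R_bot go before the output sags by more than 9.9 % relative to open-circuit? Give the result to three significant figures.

R_L(min) ≈ 232 kΩ

Output resistance R_th = R_top‖R_bot = (27.0 × 470)/497.0 = 25.53 kΩ.
The fractional drop is R_th/(R_th + R_L); requiring this ≤ 0.0990 gives R_L ≥ R_th(1/0.0990 − 1) = 25.53 × 9.101 = 232 kΩ.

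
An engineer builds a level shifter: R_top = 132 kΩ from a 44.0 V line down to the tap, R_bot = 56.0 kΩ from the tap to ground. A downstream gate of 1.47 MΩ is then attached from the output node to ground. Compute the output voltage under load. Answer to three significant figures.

The load sits in parallel with R_bot: R_bot‖R_L = (56.0 × 1470) / (56.0 + 1470) = 53.94 kΩ.
V_out = 44.0 × 53.94 / (132 + 53.94) = 44.0 × 53.94/185.9 = 12.8 V.
(Unloaded it would have been 13.1 V.)

V_out ≈ 12.8 V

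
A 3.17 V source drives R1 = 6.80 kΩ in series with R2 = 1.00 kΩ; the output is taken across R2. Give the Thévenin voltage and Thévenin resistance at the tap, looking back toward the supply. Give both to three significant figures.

V_th is the open-circuit tap voltage: 3.17 × 1.00/(6.80 + 1.00) = 0.406 V.
With the supply zeroed, R1 and R2 appear in parallel from the tap: R_th = R1‖R2 = (6.80 × 1.00)/7.800 = 872 Ω.

V_th = 0.406 V, R_th = 872 Ω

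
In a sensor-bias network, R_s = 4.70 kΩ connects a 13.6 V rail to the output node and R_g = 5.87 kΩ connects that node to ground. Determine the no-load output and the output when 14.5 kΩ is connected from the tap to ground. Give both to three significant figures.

Open-circuit: V = 13.6 × 5.87/(4.70 + 5.87) = 7.55 V.
With the load, R_g becomes R_g‖R_L = 4.178 kΩ, so V = 13.6 × 4.178/8.878 = 6.40 V.

Unloaded: 7.55 V; loaded: 6.40 V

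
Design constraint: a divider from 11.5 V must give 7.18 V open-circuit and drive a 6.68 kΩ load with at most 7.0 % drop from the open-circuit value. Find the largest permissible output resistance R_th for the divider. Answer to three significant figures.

R_th ≤ 503 Ω

Loading drop = R_th/(R_th + R_L) ≤ 0.0700, so R_th ≤ R_L · ε/(1−ε) = 6.68 kΩ × 0.0700/0.9300 = 503 Ω.
(Any R1, R2 with R2/(R1+R2) = 0.624 and R1‖R2 ≤ 503 Ω will meet the spec.)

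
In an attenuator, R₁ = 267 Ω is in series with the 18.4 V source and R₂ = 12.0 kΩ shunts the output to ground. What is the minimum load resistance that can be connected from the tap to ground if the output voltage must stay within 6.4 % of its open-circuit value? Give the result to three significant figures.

R_L(min) ≈ 3.82 kΩ

Output resistance R_th = R₁‖R₂ = (267 × 12000)/12270 = 261.2 Ω.
The fractional drop is R_th/(R_th + R_L); requiring this ≤ 0.0640 gives R_L ≥ R_th(1/0.0640 − 1) = 261.2 × 14.62 = 3.82 kΩ.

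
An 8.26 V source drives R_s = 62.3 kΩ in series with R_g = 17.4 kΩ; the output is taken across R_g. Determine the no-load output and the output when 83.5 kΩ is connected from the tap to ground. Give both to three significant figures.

Open-circuit: V = 8.26 × 17.4/(62.3 + 17.4) = 1.80 V.
With the load, R_g becomes R_g‖R_L = 14.40 kΩ, so V = 8.26 × 14.40/76.70 = 1.55 V.

Unloaded: 1.80 V; loaded: 1.55 V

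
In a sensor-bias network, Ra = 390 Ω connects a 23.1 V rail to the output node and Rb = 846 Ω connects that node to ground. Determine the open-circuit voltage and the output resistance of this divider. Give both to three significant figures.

V_th = 15.8 V, R_th = 267 Ω

V_th is the open-circuit tap voltage: 23.1 × 846/(390 + 846) = 15.8 V.
With the supply zeroed, Ra and Rb appear in parallel from the tap: R_th = Ra‖Rb = (390 × 846)/1236 = 267 Ω.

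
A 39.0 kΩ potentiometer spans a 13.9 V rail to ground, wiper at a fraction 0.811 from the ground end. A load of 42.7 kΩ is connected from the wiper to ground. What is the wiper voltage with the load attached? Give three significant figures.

The wiper splits the pot into (1−α)R = 7.371 kΩ above and αR = 31.63 kΩ below.
Lower section ‖ load = 18.17 kΩ.
V_wiper = 13.9 × 18.17/(7.371 + 18.17) = 9.89 V.

V ≈ 9.89 V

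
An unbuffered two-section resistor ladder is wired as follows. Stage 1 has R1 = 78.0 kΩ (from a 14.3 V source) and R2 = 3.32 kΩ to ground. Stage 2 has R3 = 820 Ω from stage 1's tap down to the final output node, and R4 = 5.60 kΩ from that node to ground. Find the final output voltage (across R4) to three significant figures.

V_out ≈ 0.340 V

Stage 2 presents R3+R4 = 6420 Ω as a load on stage 1's tap.
Stage 1's lower leg becomes R2‖(R3+R4) = 2188 Ω, so V_mid = 14.3 × 2188/80190 = 0.3902 V.
Stage 2 is itself unloaded: V_out = V_mid × R4/(R3+R4) = 0.3902 × 5600/6420 = 0.340 V.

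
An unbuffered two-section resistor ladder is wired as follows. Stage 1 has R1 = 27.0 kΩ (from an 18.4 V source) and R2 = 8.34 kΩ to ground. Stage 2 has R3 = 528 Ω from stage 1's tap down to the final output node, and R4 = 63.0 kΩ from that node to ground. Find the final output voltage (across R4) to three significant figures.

Stage 2 presents R3+R4 = 63530 Ω as a load on stage 1's tap.
Stage 1's lower leg becomes R2‖(R3+R4) = 7372 Ω, so V_mid = 18.4 × 7372/34370 = 3.946 V.
Stage 2 is itself unloaded: V_out = V_mid × R4/(R3+R4) = 3.946 × 63000/63530 = 3.91 V.

V_out ≈ 3.91 V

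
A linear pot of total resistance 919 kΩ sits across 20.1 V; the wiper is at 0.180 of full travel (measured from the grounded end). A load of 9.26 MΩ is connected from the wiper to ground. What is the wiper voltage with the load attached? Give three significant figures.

The wiper splits the pot into (1−α)R = 753.6 kΩ above and αR = 165.4 kΩ below.
Lower section ‖ load = 162.5 kΩ.
V_wiper = 20.1 × 162.5/(753.6 + 162.5) = 3.57 V.

V ≈ 3.57 V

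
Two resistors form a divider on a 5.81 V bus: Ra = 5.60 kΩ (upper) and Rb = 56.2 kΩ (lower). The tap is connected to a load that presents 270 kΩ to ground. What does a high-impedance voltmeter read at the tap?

V_out ≈ 5.19 V

The load sits in parallel with Rb: Rb‖R_L = (56.2 × 270) / (56.2 + 270) = 46.52 kΩ.
V_out = 5.81 × 46.52 / (5.60 + 46.52) = 5.81 × 46.52/52.12 = 5.19 V.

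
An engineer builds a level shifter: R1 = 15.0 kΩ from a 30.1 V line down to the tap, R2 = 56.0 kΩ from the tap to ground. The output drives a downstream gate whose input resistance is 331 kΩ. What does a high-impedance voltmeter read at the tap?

The load sits in parallel with R2: R2‖R_L = (56.0 × 331) / (56.0 + 331) = 47.90 kΩ.
V_out = 30.1 × 47.90 / (15.0 + 47.90) = 30.1 × 47.90/62.90 = 22.9 V.
(Unloaded it would have been 23.7 V.)

V_out ≈ 22.9 V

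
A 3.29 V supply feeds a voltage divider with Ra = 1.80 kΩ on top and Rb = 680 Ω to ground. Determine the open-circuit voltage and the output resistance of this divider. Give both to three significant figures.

V_th is the open-circuit tap voltage: 3.29 × 680/(1800 + 680) = 0.902 V.
With the supply zeroed, Ra and Rb appear in parallel from the tap: R_th = Ra‖Rb = (1800 × 680)/2480 = 494 Ω.

V_th = 0.902 V, R_th = 494 Ω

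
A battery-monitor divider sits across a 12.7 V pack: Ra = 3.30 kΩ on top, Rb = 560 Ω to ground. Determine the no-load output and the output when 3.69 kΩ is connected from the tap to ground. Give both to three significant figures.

Unloaded: 1.84 V; loaded: 1.63 V

Open-circuit: V = 12.7 × 560/(3300 + 560) = 1.84 V.
With the load, Rb becomes Rb‖R_L = 486.2 Ω, so V = 12.7 × 486.2/3786 = 1.63 V.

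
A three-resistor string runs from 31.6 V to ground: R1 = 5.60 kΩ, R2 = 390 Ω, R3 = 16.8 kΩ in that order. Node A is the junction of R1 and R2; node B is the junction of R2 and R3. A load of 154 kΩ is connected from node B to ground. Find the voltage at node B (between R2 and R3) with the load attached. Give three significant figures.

At node B, R3 is in parallel with the load: R3‖R_L = 15150 Ω.
Below node A the resistance is R2 + (R3‖R_L) = 15540 Ω, so V_A = 31.6 × 15540/21140 = 23.23 V.
Then V_B = V_A × (R3‖R_L)/(R2 + R3‖R_L) = 23.23 × 15150/15540 = 22.6 V.

V ≈ 22.6 V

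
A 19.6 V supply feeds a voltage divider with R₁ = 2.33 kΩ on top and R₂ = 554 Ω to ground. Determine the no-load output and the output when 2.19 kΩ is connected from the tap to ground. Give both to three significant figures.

Unloaded: 3.77 V; loaded: 3.13 V

Open-circuit: V = 19.6 × 554/(2330 + 554) = 3.77 V.
With the load, R₂ becomes R₂‖R_L = 442.2 Ω, so V = 19.6 × 442.2/2772 = 3.13 V.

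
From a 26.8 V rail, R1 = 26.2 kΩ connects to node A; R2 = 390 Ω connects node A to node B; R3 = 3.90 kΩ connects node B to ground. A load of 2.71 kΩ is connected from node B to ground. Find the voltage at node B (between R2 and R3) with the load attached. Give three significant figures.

At node B, R3 is in parallel with the load: R3‖R_L = 1599 Ω.
Below node A the resistance is R2 + (R3‖R_L) = 1989 Ω, so V_A = 26.8 × 1989/28190 = 1.891 V.
Then V_B = V_A × (R3‖R_L)/(R2 + R3‖R_L) = 1.891 × 1599/1989 = 1.52 V.

V ≈ 1.52 V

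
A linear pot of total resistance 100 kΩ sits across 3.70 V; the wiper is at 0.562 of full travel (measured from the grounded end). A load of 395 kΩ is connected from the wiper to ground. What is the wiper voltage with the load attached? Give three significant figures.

V ≈ 1.96 V

The wiper splits the pot into (1−α)R = 43.80 kΩ above and αR = 56.20 kΩ below.
Lower section ‖ load = 49.20 kΩ.
V_wiper = 3.70 × 49.20/(43.80 + 49.20) = 1.96 V.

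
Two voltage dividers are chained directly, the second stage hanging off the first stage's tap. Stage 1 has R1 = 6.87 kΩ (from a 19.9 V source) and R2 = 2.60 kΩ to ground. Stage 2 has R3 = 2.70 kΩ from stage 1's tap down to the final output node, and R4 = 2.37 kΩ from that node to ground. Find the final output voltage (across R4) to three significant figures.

Stage 2 presents R3+R4 = 5.070 kΩ as a load on stage 1's tap.
Stage 1's lower leg becomes R2‖(R3+R4) = 1.719 kΩ, so V_mid = 19.9 × 1.719/8.589 = 3.982 V.
Stage 2 is itself unloaded: V_out = V_mid × R4/(R3+R4) = 3.982 × 2.37/5.070 = 1.86 V.

V_out ≈ 1.86 V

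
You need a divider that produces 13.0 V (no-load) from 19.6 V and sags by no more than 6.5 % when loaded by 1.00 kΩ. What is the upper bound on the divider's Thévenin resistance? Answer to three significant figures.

R_th ≤ 69.5 Ω

Loading drop = R_th/(R_th + R_L) ≤ 0.0650, so R_th ≤ R_L · ε/(1−ε) = 1.00 kΩ × 0.0650/0.9350 = 69.5 Ω.
(Any R1, R2 with R2/(R1+R2) = 0.663 and R1‖R2 ≤ 69.5 Ω will meet the spec.)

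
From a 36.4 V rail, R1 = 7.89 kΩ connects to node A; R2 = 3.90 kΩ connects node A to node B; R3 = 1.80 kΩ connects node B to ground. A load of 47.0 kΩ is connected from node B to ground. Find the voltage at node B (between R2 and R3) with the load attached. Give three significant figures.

V ≈ 4.67 V

At node B, R3 is in parallel with the load: R3‖R_L = 1.734 kΩ.
Below node A the resistance is R2 + (R3‖R_L) = 5.634 kΩ, so V_A = 36.4 × 5.634/13.52 = 15.16 V.
Then V_B = V_A × (R3‖R_L)/(R2 + R3‖R_L) = 15.16 × 1.734/5.634 = 4.67 V.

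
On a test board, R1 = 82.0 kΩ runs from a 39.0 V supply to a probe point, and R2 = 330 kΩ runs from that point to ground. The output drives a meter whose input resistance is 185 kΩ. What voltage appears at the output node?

The load sits in parallel with R2: R2‖R_L = (330 × 185) / (330 + 185) = 118.5 kΩ.
V_out = 39.0 × 118.5 / (82.0 + 118.5) = 39.0 × 118.5/200.5 = 23.1 V.

V_out ≈ 23.1 V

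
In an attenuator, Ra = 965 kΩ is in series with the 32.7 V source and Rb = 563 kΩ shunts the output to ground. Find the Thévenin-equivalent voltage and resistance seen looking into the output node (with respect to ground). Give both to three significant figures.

V_th is the open-circuit tap voltage: 32.7 × 563/(965 + 563) = 12.0 V.
With the supply zeroed, Ra and Rb appear in parallel from the tap: R_th = Ra‖Rb = (965 × 563)/1528 = 356 kΩ.

V_th = 12.0 V, R_th = 356 kΩ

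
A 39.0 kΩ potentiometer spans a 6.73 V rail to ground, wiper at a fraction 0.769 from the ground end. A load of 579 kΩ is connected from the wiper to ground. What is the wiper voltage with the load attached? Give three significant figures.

V ≈ 5.11 V

The wiper splits the pot into (1−α)R = 9.009 kΩ above and αR = 29.99 kΩ below.
Lower section ‖ load = 28.51 kΩ.
V_wiper = 6.73 × 28.51/(9.009 + 28.51) = 5.11 V.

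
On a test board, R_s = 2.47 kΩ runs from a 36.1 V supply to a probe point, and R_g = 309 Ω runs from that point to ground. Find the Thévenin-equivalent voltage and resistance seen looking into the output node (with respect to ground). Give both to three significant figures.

V_th = 4.01 V, R_th = 275 Ω

V_th is the open-circuit tap voltage: 36.1 × 309/(2470 + 309) = 4.01 V.
With the supply zeroed, R_s and R_g appear in parallel from the tap: R_th = R_s‖R_g = (2470 × 309)/2779 = 275 Ω.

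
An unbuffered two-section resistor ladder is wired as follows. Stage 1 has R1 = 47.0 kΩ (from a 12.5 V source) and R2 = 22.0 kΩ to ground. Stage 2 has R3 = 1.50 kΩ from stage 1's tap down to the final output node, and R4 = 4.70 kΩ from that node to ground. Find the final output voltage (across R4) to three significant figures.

Stage 2 presents R3+R4 = 6.200 kΩ as a load on stage 1's tap.
Stage 1's lower leg becomes R2‖(R3+R4) = 4.837 kΩ, so V_mid = 12.5 × 4.837/51.84 = 1.166 V.
Stage 2 is itself unloaded: V_out = V_mid × R4/(R3+R4) = 1.166 × 4.70/6.200 = 0.884 V.

V_out ≈ 0.884 V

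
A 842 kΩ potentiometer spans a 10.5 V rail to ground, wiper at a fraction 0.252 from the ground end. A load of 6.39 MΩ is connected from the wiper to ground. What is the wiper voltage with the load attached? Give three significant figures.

The wiper splits the pot into (1−α)R = 629.8 kΩ above and αR = 212.2 kΩ below.
Lower section ‖ load = 205.4 kΩ.
V_wiper = 10.5 × 205.4/(629.8 + 205.4) = 2.58 V.

V ≈ 2.58 V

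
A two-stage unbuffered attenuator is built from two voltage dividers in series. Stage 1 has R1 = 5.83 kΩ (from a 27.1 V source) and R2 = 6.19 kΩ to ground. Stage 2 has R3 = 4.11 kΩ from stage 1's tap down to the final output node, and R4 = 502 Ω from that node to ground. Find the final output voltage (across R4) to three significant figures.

V_out ≈ 0.920 V

Stage 2 presents R3+R4 = 4612 Ω as a load on stage 1's tap.
Stage 1's lower leg becomes R2‖(R3+R4) = 2643 Ω, so V_mid = 27.1 × 2643/8473 = 8.453 V.
Stage 2 is itself unloaded: V_out = V_mid × R4/(R3+R4) = 8.453 × 502/4612 = 0.920 V.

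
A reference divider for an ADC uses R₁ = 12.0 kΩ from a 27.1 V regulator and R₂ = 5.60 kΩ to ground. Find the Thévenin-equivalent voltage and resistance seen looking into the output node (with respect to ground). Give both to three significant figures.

V_th is the open-circuit tap voltage: 27.1 × 5.60/(12.0 + 5.60) = 8.62 V.
With the supply zeroed, R₁ and R₂ appear in parallel from the tap: R_th = R₁‖R₂ = (12.0 × 5.60)/17.60 = 3.82 kΩ.

V_th = 8.62 V, R_th = 3.82 kΩ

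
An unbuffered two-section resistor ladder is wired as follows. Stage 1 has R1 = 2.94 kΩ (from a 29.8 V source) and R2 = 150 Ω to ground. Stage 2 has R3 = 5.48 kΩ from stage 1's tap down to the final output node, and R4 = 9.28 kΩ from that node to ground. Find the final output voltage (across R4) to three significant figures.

Stage 2 presents R3+R4 = 14760 Ω as a load on stage 1's tap.
Stage 1's lower leg becomes R2‖(R3+R4) = 148.5 Ω, so V_mid = 29.8 × 148.5/3088 = 1.433 V.
Stage 2 is itself unloaded: V_out = V_mid × R4/(R3+R4) = 1.433 × 9280/14760 = 0.901 V.

V_out ≈ 0.901 V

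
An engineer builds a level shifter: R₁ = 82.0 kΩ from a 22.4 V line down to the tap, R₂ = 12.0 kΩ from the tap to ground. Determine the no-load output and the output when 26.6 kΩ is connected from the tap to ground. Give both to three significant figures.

Open-circuit: V = 22.4 × 12.0/(82.0 + 12.0) = 2.86 V.
With the load, R₂ becomes R₂‖R_L = 8.269 kΩ, so V = 22.4 × 8.269/90.27 = 2.05 V.

Unloaded: 2.86 V; loaded: 2.05 V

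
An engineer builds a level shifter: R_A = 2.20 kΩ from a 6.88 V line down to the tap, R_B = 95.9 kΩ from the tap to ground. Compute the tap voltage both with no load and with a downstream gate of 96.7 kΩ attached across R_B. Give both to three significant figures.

Open-circuit: V = 6.88 × 95.9/(2.20 + 95.9) = 6.73 V.
With the load, R_B becomes R_B‖R_L = 48.15 kΩ, so V = 6.88 × 48.15/50.35 = 6.58 V.

Unloaded: 6.73 V; loaded: 6.58 V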